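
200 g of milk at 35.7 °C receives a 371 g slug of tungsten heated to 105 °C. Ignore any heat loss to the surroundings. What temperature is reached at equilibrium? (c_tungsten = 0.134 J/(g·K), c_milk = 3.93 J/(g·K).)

T_f ≈ 39.8 °C

With ΣQ=0 the equilibrium temperature is the m·c-weighted mean:
T_f = (49.71·105 + 786·35.7) / (49.71 + 786)
    = 33280 / 835.71 ≈ 39.82 °C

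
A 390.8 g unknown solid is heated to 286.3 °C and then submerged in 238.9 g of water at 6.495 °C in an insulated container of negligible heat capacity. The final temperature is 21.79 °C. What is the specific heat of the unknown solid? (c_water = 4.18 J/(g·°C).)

Let T be the final temperature. ΣQ_i = 0:
390.8×c×(21.79 − 286.3) + 238.9×4.18×(21.79 − 6.495) = 0
-103371 c = -15274
c = -15274/-103371 ≈ 0.1478 J/(g·°C)

c ≈ 0.148 J/(g·°C)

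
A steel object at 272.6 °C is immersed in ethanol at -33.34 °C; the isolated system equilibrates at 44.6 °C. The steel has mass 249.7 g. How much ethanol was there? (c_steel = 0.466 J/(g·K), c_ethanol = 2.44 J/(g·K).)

|Q_steel| = |Q_ethanol|:
249.7×0.466×(272.6 − 44.6) = m×2.44×(44.6 − (-33.34))
190.17 m = 26530  ⇒  m ≈ 139.5 g

m ≈ 140 g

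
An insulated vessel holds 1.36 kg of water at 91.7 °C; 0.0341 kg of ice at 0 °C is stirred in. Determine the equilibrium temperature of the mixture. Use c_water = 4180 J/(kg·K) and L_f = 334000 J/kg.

T_f ≈ 87.5 °C

Heat gained plus heat lost sum to zero:
fusion: m_ice L_f = 0.0341×334000 = 11389
  meltwater 0→T: 0.0341×4180×T = 142.54 T
  water: 5684.8(T − 91.7)
5827.3 T = 521296 − 11389 = 509907
T ≈ 87.50 °C (positive, so assuming full melt was valid).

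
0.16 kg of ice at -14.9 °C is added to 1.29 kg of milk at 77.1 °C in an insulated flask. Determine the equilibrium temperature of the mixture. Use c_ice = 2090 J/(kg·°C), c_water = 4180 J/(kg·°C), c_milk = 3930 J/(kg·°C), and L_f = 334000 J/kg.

T_f ≈ 57.9 °C

Sum of m c ΔT and latent-heat terms is zero:
ice -14.9→0 °C: 0.16·2090·14.9 = 4982.6; latent heat to melt: 0.16·334000 = 53440; warm the meltwater: 668.8 T; milk: 5069.7(T − 77.1)
5738.5 T = 390874 − 58423 = 332451
T ≈ 57.93 °C. Since T > 0 °C, the all-ice-melts assumption holds.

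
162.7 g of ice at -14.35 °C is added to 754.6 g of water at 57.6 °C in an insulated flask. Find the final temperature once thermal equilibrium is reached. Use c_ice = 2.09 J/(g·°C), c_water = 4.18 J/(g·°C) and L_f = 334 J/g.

Heat gained plus heat lost sum to zero:
ice -14.35→0 °C: 162.7×2.09×14.35 = 4879.6; latent heat to melt: 162.7×334 = 54342; meltwater 0→T: 162.7×4.18×T = 680.09 T; water: 3154.2(T − 57.6)
3834.3 T = 181684 − 59221 = 122462
T ≈ 31.94 °C — above 0 °C, consistent with complete melting.

T_f ≈ 31.9 °C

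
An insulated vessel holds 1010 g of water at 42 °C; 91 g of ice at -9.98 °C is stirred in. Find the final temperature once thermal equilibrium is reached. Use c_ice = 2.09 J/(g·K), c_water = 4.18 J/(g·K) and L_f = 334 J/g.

Conservation of energy gives ΣQ = 0:
ice -9.98→0 °C: 91·2.09·9.98 = 1898.1; latent heat to melt: 91·334 = 30394; warm the meltwater: 380.38 T; water: 4221.8(T − 42)
4602.2 T = 177316 − 32292 = 145024
T ≈ 31.51 °C. Since T > 0 °C, the all-ice-melts assumption holds.

T_f ≈ 31.5 °C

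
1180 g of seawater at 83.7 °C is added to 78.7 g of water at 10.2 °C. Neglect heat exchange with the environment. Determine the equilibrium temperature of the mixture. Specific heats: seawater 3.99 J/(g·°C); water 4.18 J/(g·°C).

T_f ≈ 78.9 °C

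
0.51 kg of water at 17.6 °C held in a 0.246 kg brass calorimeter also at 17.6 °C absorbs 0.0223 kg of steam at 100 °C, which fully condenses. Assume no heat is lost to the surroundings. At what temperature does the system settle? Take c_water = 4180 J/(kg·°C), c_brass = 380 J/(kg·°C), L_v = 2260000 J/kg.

T_f ≈ 42.7 °C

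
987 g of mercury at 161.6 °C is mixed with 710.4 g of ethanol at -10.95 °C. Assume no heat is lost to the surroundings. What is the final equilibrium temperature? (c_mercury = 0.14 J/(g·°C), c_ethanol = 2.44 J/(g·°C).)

T_f ≈ 1.8 °C

Energy conservation, ΣQ = 0:
987×0.14×(T − 161.6) + 710.4×2.44×(T − (-10.95)) = 0
138.18(T − 161.6) + 1733.4(T − (-10.95)) = 0
(138.18 + 1733.4) T = 138.18×161.6 + 1733.4×(-10.95)
T ≈ 1.79 °C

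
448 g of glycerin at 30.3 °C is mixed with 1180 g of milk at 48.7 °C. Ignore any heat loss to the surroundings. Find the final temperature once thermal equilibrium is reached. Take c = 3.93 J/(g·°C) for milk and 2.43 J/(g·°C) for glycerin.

Heat lost by the milk equals heat gained by the glycerin:
1180×3.93×(48.7 − T) = 448×2.43×(T − 30.3)
4637.4(48.7 − T) = 1088.6(T − 30.3)
5726 T = 258827  ⇒  T ≈ 45.20 °C

T_f ≈ 45.2 °C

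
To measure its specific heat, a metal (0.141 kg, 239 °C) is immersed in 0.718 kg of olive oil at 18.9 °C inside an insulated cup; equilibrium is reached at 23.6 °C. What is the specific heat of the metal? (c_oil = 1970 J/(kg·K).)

c ≈ 219 J/(kg·K)

Heat lost by the metal = heat gained by the oil:
0.141·c·(239 − 23.6) = 0.718·1970·(23.6 − 18.9)
30.37 c = 6648  ⇒  c ≈ 218.9 J/(kg·K)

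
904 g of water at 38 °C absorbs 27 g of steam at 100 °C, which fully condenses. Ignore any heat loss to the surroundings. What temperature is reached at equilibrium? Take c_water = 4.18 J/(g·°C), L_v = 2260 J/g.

Energy balance with sensible and latent terms:
steam→water at 100 °C releases m L_v = 27·2260 = 61020
  condensed water 100 °C→T: 112.86(T − 100)
  original water: 3778.7(T − 38)
3891.6 T = 61020 + 11286 + 143591 = 215897
T ≈ 55.48 °C (< 100 °C, so full condensation is consistent).

T_f ≈ 55.5 °C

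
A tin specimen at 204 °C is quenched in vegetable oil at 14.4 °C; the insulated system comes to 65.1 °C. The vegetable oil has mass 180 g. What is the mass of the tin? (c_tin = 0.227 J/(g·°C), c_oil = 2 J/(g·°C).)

|Q_tin| = |Q_oil|:
m×0.227×(204 − 65.1) = 180×2×(65.1 − 14.4)
31.53 m = 18252  ⇒  m ≈ 578.9 g

m ≈ 579 g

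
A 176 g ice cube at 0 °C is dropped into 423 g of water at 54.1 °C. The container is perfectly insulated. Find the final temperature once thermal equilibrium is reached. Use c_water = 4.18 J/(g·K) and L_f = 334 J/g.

Let T be the final temperature. ΣQ_i = 0:
melt ice: 176·334 = 58784
  meltwater 0→T: 176·4.18·T = 735.68 T
  water cools: 423·4.18·(T − 54.1) = 1768.1(T − 54.1)
2503.8 T = 95656 − 58784 = 36872
T ≈ 14.73 °C — above 0 °C, consistent with complete melting.

T_f ≈ 14.7 °C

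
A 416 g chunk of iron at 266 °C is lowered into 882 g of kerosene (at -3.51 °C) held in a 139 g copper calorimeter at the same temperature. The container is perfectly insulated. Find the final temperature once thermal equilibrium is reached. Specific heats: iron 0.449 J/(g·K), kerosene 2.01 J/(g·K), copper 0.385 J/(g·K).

Conservation of energy gives ΣQ = 0:
416*0.449*(T − 266) + 882*2.01*(T − (-3.51)) + 139*0.385*(T − (-3.51)) = 0
186.78(T − 266) + 1772.8(T − (-3.51)) + 53.52(T − (-3.51)) = 0
2013.1 T = 43274
T ≈ 21.50 °C

T_f ≈ 21.5 °C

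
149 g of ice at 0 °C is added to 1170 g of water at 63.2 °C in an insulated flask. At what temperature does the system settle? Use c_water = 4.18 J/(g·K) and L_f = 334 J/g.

T_f ≈ 47.0 °C

Energy balance with sensible and latent terms:
fusion: m_ice L_f = 149·334 = 49766
  warm the meltwater: 622.82 T
  water cools: 1170·4.18·(T − 63.2) = 4890.6(T − 63.2)
5513.4 T = 309086 − 49766 = 259320
T ≈ 47.03 °C. Since T > 0 °C, the all-ice-melts assumption holds.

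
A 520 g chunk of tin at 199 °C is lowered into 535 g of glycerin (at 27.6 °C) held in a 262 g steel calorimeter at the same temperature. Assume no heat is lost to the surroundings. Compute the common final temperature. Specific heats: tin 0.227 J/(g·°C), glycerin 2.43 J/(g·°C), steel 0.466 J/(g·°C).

Let T be the final temperature. ΣQ_i = 0:
520*0.227*(T − 199) + 535*2.43*(T − 27.6) + 262*0.466*(T − 27.6) = 0
118.04(T − 199) + 1300.1(T − 27.6) + 122.09(T − 27.6) = 0
1540.2 T = 62741
T = 62741/1540.2 ≈ 40.74 °C

T_f ≈ 40.7 °C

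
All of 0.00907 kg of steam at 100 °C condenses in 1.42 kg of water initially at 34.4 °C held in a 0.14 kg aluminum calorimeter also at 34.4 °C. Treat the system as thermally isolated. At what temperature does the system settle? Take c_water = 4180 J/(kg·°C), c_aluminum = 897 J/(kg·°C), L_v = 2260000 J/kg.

T_f ≈ 38.2 °C

Energy balance with sensible and latent terms:
steam→water at 100 °C releases m L_v = 0.00907·2260000 = 20498
  condensate cools 100→T: 0.00907·4180·(T − 100) = 37.91(T − 100)
  original water: 5935.6(T − 34.4)
  aluminum cup: 0.14·897·(T − 34.4) = 125.58(T − 34.4)
6099.1 T = 20498 + 3791.3 + 208505 = 232794
T ≈ 38.17 °C, under the boiling point, so the assumption holds.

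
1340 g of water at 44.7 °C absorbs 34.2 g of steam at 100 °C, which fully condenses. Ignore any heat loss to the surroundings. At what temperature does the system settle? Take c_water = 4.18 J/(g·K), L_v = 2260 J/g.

T_f ≈ 59.5 °C

Setting the total heat transfer to zero:
steam→water at 100 °C releases m L_v = 34.2×2260 = 77292
  condensate cools 100→T: 34.2×4.18×(T − 100) = 142.96(T − 100)
  original water: 5601.2(T − 44.7)
5744.2 T = 77292 + 14296 + 250374 = 341961
T ≈ 59.53 °C (< 100 °C, so full condensation is consistent).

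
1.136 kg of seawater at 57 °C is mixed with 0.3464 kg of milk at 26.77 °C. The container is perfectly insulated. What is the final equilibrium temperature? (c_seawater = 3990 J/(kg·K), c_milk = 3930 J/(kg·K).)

Set heat shed by the hot body equal to heat absorbed by the cold body:
1.136·3990·(57 − T) = 0.3464·3930·(T − 26.77)
4532.6(57 − T) = 1361.4(T − 26.77)
5894 T = 294804  ⇒  T ≈ 50.02 °C

T_f ≈ 50.0 °C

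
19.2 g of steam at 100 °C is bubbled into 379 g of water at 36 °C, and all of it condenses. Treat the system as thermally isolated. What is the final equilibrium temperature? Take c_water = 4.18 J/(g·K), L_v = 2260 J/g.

T_f ≈ 65.2 °C

Energy conservation, ΣQ = 0:
steam→water at 100 °C releases m L_v = 19.2×2260 = 43392; condensed water 100 °C→T: 80.26(T − 100); water warms: 379×4.18×(T − 36) = 1584.2(T − 36)
1664.5 T = 43392 + 8025.6 + 57032 = 108450
T ≈ 65.16 °C (< 100 °C, so full condensation is consistent).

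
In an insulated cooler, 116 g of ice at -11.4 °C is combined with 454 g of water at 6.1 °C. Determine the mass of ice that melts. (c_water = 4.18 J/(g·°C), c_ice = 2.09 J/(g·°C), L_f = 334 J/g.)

Cooling the water to 0 °C releases 454·4.18·6.1 = 11576 J.
Warming the ice to 0 °C takes 116·2.09·11.4 = 2763.8 J, leaving 8812.3 J for melting.
Melting all 116 g of ice would need 116·334 = 38744 J.
8812.3 J < 38744 J, so only part of the ice melts and the system sits at 0 °C.
m_melted·334 = 8812.3  ⇒  m_melted ≈ 26.38 g.

m_melted ≈ 26.4 g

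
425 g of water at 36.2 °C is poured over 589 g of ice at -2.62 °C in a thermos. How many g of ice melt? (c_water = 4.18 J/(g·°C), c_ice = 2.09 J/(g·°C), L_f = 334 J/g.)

m_melted ≈ 183 g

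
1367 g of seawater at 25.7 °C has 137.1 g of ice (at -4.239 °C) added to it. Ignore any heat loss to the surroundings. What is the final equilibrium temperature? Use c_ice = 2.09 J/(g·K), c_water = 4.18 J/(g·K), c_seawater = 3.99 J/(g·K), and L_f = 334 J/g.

Sum of m c ΔT and latent-heat terms is zero:
ice -4.239→0 °C: 137.1×2.09×4.239 = 1214.6
  fusion: m_ice L_f = 137.1×334 = 45791
  warm the meltwater: 573.08 T
  seawater cools: 1367×3.99×(T − 25.7) = 5454.3(T − 25.7)
6027.4 T = 140176 − 47006 = 93170
T ≈ 15.46 °C (positive, so assuming full melt was valid).

T_f ≈ 15.5 °C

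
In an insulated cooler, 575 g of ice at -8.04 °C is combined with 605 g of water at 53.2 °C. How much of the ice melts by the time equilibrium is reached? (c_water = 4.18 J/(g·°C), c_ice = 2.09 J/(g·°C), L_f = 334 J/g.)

m_melted ≈ 374 g

Water can give up m c ΔT = 605×4.18×53.2 = 134537 J before reaching 0 °C.
Of that, 575×2.09×8.04 = 9662.1 J goes to bring the ice to 0 °C, leaving 124875 J.
To melt every bit of ice: 575×334 = 192050 J.
Since 124875 < 192050 J, not all the ice melts; equilibrium is at 0 °C.
m_melt = 124875 / L_f = 373.9 g.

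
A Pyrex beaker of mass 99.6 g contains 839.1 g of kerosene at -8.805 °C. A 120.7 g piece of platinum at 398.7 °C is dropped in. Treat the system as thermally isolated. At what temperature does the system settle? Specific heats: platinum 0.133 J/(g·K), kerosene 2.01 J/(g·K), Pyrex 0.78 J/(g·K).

T_f ≈ -5.1 °C

Let T be the final temperature. ΣQ_i = 0:
120.7·0.133·(T − 398.7) + 839.1·2.01·(T − (-8.805)) + 99.6·0.78·(T − (-8.805)) = 0
16.05(T − 398.7) + 1686.6(T − (-8.805)) + 77.69(T − (-8.805)) = 0
1780.3 T = -9134.1
T ≈ -5.13 °C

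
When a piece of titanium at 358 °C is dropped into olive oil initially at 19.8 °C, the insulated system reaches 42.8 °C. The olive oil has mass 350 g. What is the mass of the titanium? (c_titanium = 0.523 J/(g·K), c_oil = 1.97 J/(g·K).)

Let T be the final temperature. ΣQ_i = 0:
m·0.523·(42.8 − 358) + 350·1.97·(42.8 − 19.8) = 0
-164.85 m = -15858
m = -15858/-164.85 ≈ 96.2 g

m ≈ 96.2 g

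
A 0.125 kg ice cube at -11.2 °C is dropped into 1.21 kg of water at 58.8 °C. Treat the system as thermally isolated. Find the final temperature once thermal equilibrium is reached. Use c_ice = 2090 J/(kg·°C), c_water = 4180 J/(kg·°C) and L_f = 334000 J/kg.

Energy balance with sensible and latent terms:
ice -11.2→0 °C: 0.125×2090×11.2 = 2926; fusion: m_ice L_f = 0.125×334000 = 41750; warm the meltwater: 522.5 T; water: 5057.8(T − 58.8)
5580.3 T = 297399 − 44676 = 252723
T ≈ 45.29 °C. Since T > 0 °C, the all-ice-melts assumption holds.

T_f ≈ 45.3 °C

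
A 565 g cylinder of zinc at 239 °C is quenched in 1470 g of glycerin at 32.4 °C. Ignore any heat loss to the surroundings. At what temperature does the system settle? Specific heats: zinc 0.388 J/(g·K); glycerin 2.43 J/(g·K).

Energy conservation, ΣQ = 0:
565·0.388·(T − 239) + 1470·2.43·(T − 32.4) = 0
219.22(T − 239) + 3572.1(T − 32.4) = 0
3791.3 T = 168130
T = 168130/3791.3 ≈ 44.35 °C

T_f ≈ 44.3 °C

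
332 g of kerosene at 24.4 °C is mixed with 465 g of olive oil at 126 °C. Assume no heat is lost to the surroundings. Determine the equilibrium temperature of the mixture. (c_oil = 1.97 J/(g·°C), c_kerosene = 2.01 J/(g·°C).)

T_f ≈ 83.2 °C

Energy conservation, ΣQ = 0:
465×1.97×(T − 126) + 332×2.01×(T − 24.4) = 0
1583.4 T = 131705
T = 131705/1583.4 ≈ 83.18 °C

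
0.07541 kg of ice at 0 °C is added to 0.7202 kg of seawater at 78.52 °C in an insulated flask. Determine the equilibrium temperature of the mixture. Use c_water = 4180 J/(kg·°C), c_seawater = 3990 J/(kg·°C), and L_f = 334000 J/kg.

Net heat exchanged in the isolated system is zero:
fusion: m_ice L_f = 0.07541×334000 = 25187; warm the meltwater: 315.21 T; seawater cools: 0.7202×3990×(T − 78.52) = 2873.6(T − 78.52)
3188.8 T = 225635 − 25187 = 200448
T ≈ 62.86 °C (positive, so assuming full melt was valid).

T_f ≈ 62.9 °C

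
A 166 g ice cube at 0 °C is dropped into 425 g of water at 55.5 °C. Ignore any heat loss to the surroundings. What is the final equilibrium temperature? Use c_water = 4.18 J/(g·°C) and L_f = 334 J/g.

T_f ≈ 17.5 °C

Heat gained plus heat lost sum to zero:
latent heat to melt: 166·334 = 55444
  warm the meltwater: 693.88 T
  water: 1776.5(T − 55.5)
2470.4 T = 98596 − 55444 = 43152
T ≈ 17.47 °C — above 0 °C, consistent with complete melting.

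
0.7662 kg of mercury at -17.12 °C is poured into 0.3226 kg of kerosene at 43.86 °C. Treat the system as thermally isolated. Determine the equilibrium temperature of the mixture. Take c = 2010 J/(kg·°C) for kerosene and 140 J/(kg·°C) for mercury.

Energy conservation, ΣQ = 0:
0.3226×2010×(T − 43.86) + 0.7662×140×(T − (-17.12)) = 0
648.43(T − 43.86) + 107.27(T − (-17.12)) = 0
(648.43 + 107.27) T = 648.43×43.86 + 107.27×(-17.12)
T = 26604 / 755.69 = 35.2 °C

T_f ≈ 35.2 °C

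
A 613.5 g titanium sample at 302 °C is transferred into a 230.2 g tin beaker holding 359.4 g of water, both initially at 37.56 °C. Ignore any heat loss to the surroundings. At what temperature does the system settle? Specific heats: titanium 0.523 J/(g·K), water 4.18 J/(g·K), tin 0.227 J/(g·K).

T_f ≈ 82.8 °C

T_f = Σ m_i c_i T_i / Σ m_i c_i:
T_f = (320.86*302 + 1502.3*37.56 + 52.26*37.56) / (320.86 + 1502.3 + 52.26)
    = 155289 / 1875.4 ≈ 82.80 °C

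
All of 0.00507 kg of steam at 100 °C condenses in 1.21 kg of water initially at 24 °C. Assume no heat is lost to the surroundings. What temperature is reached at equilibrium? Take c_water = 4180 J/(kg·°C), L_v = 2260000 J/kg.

Let T be the final temperature. ΣQ_i = 0:
condense steam: −0.00507×2260000 = −11458; condensed water 100 °C→T: 21.19(T − 100); original water: 5057.8(T − 24)
5079 T = 11458 + 2119.3 + 121387 = 134965
T ≈ 26.57 °C, under the boiling point, so the assumption holds.

T_f ≈ 26.6 °C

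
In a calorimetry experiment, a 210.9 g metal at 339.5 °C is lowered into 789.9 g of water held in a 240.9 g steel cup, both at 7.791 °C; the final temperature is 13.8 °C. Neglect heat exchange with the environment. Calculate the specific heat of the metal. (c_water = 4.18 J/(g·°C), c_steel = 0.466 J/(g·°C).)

c ≈ 0.299 J/(g·°C)

Heat gained plus heat lost sum to zero:
210.9×c×(13.8 − 339.5) + 789.9×4.18×(13.8 − 7.791) + 240.9×0.466×(13.8 − 7.791) = 0
-68690 c = -20515
c = -20515/-68690 ≈ 0.2987 J/(g·°C)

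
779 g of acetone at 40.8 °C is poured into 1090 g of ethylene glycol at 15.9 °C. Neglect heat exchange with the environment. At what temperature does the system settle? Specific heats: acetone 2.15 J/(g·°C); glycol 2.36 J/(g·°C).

T_f ≈ 25.7 °C

Setting the total heat transfer to zero:
779·2.15·(T − 40.8) + 1090·2.36·(T − 15.9) = 0
1674.8(T − 40.8) + 2572.4(T − 15.9) = 0
4247.2 T = 109235
T = 109235/4247.2 ≈ 25.72 °C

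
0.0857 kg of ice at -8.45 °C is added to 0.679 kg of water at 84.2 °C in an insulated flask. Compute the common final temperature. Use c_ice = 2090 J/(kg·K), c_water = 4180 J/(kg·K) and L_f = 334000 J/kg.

Setting the total heat transfer to zero:
warm ice to 0 °C: 0.0857·2090·(0 − (-8.45)) = 1513.5
  fusion: m_ice L_f = 0.0857·334000 = 28624
  warm the meltwater: 358.23 T
  water cools: 0.679·4180·(T − 84.2) = 2838.2(T − 84.2)
3196.4 T = 238978 − 30137 = 208841
T ≈ 65.34 °C. Since T > 0 °C, the all-ice-melts assumption holds.

T_f ≈ 65.3 °C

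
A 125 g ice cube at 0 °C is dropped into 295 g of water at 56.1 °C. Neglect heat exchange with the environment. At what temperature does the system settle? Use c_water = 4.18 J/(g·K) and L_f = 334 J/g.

Energy balance with sensible and latent terms:
fusion: m_ice L_f = 125×334 = 41750; meltwater 0→T: 125×4.18×T = 522.5 T; water cools: 295×4.18×(T − 56.1) = 1233.1(T − 56.1)
1755.6 T = 69177 − 41750 = 27427
T ≈ 15.62 °C — above 0 °C, consistent with complete melting.

T_f ≈ 15.6 °C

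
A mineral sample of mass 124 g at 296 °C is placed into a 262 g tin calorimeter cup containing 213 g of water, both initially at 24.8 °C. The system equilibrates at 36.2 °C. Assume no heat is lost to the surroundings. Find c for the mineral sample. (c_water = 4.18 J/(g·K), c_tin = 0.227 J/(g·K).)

c ≈ 0.336 J/(g·K)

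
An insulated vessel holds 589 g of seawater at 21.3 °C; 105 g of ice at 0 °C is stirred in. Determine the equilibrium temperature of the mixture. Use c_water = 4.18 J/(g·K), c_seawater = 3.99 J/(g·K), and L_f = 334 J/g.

T_f ≈ 5.4 °C

Let T be the final temperature. ΣQ_i = 0:
fusion: m_ice L_f = 105·334 = 35070
  meltwater 0→T: 105·4.18·T = 438.9 T
  seawater cools: 589·3.99·(T − 21.3) = 2350.1(T − 21.3)
2789 T = 50057 − 35070 = 14987
T ≈ 5.37 °C. Since T > 0 °C, the all-ice-melts assumption holds.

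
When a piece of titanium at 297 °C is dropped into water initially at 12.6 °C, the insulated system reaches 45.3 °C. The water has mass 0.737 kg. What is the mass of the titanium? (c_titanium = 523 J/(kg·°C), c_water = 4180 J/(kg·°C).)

Energy conservation, ΣQ = 0:
m×523×(45.3 − 297) + 0.737×4180×(45.3 − 12.6) = 0
-131639 m = -100738
m = -100738/-131639 ≈ 0.7653 kg

m ≈ 0.765 kg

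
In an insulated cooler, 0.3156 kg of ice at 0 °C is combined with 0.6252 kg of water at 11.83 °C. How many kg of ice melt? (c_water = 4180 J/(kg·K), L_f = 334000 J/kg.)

m_melted ≈ 0.0926 kg

Cooling the water to 0 °C releases 0.6252×4180×11.83 = 30916 J.
To melt every bit of ice: 0.3156×334000 = 105410 J.
Since 30916 < 105410 J, not all the ice melts; equilibrium is at 0 °C.
m_melt = 30916 / L_f = 0.09256 kg.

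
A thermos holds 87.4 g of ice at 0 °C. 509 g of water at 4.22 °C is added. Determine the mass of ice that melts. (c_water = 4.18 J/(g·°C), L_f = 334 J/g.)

Water can give up m c ΔT = 509·4.18·4.22 = 8978.6 J before reaching 0 °C.
Fully melting the ice requires m_ice L_f = 87.4·334 = 29192 J.
Since 8978.6 < 29192 J, not all the ice melts; equilibrium is at 0 °C.
m_melt = 8978.6 / L_f = 26.88 g.

m_melted ≈ 26.9 g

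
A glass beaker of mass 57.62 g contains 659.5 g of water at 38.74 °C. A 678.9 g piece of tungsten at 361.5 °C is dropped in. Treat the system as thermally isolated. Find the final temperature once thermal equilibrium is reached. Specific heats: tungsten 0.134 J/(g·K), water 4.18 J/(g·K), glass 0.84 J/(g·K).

Energy conservation, ΣQ = 0:
678.9·0.134·(T − 361.5) + 659.5·4.18·(T − 38.74) + 57.62·0.84·(T − 38.74) = 0
90.97(T − 361.5) + 2756.7(T − 38.74) + 48.4(T − 38.74) = 0
(90.97 + 2756.7 + 48.4) T = 90.97·361.5 + 2756.7·38.74 + 48.4·38.74
T = 141557 / 2896.1 = 48.9 °C

T_f ≈ 48.9 °C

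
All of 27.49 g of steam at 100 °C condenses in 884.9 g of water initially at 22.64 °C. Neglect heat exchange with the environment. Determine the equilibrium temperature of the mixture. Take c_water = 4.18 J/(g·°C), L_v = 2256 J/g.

T_f ≈ 41.2 °C

Net heat exchanged in the isolated system is zero:
steam→water at 100 °C releases m L_v = 27.49×2256 = 62017
  condensed water 100 °C→T: 114.91(T − 100)
  water warms: 884.9×4.18×(T − 22.64) = 3698.9(T − 22.64)
3813.8 T = 62017 + 11491 + 83743 = 157251
T ≈ 41.23 °C, under the boiling point, so the assumption holds.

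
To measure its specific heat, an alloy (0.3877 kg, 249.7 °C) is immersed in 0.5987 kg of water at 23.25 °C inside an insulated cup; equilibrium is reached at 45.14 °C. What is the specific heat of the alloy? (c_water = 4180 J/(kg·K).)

c ≈ 691 J/(kg·K)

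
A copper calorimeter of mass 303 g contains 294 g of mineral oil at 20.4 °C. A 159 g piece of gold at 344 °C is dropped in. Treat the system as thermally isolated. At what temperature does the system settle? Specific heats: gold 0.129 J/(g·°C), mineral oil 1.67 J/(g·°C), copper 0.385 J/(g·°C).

Conservation of energy gives ΣQ = 0:
159×0.129×(T − 344) + 294×1.67×(T − 20.4) + 303×0.385×(T − 20.4) = 0
20.51(T − 344) + 490.98(T − 20.4) + 116.66(T − 20.4) = 0
(20.51 + 490.98 + 116.66) T = 20.51×344 + 490.98×20.4 + 116.66×20.4
T = 19452 / 628.15 = 31 °C

T_f ≈ 31.0 °C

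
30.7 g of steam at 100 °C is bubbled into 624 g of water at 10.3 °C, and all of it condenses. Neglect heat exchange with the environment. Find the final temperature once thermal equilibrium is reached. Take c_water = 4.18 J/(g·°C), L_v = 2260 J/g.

T_f ≈ 39.9 °C

Net heat exchanged in the isolated system is zero:
steam→water at 100 °C releases m L_v = 30.7×2260 = 69382; condensate cools 100→T: 30.7×4.18×(T − 100) = 128.33(T − 100); water warms: 624×4.18×(T − 10.3) = 2608.3(T − 10.3)
2736.6 T = 69382 + 12833 + 26866 = 109080
T ≈ 39.86 °C (< 100 °C, so full condensation is consistent).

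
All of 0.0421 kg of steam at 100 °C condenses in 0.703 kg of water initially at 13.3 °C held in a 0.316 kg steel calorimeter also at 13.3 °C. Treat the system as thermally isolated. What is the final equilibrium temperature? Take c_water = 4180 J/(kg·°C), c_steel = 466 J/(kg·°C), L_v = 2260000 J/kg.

Let T be the final temperature. ΣQ_i = 0:
steam→water at 100 °C releases m L_v = 0.0421×2260000 = 95146
  condensate cools 100→T: 0.0421×4180×(T − 100) = 175.98(T − 100)
  original water: 2938.5(T − 13.3)
  cup: 147.26(T − 13.3)
3261.8 T = 95146 + 17598 + 41041 = 153785
T ≈ 47.15 °C (< 100 °C, so full condensation is consistent).

T_f ≈ 47.1 °C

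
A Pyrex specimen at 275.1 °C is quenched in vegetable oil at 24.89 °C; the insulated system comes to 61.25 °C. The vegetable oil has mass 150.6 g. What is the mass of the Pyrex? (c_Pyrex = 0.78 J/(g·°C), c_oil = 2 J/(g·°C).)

Heat lost by the Pyrex = heat gained by the oil:
m·0.78·(275.1 − 61.25) = 150.6·2·(61.25 − 24.89)
166.8 m = 10952  ⇒  m ≈ 65.66 g

m ≈ 65.7 g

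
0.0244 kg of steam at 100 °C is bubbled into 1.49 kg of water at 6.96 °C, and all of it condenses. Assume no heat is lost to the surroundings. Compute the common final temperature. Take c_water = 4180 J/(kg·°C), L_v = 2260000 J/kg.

T_f ≈ 17.2 °C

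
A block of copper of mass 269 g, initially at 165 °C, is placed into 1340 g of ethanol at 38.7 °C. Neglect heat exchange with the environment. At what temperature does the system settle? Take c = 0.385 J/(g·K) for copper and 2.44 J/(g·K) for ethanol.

T_f ≈ 42.6 °C

Heat lost by the copper equals heat gained by the ethanol:
269×0.385×(165 − T) = 1340×2.44×(T − 38.7)
103.56(165 − T) = 3269.6(T − 38.7)
3373.2 T = 143622  ⇒  T ≈ 42.58 °C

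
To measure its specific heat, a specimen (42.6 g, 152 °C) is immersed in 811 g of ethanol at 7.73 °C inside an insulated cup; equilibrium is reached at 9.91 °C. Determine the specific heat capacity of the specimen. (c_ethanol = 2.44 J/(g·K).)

m_s c (T_s − T_f) = m_ethanol c_ethanol (T_f − T_0):
42.6×c×(152 − 9.91) = 811×2.44×(9.91 − 7.73)
6053 c = 4313.9  ⇒  c ≈ 0.7127 J/(g·K)

c ≈ 0.713 J/(g·K)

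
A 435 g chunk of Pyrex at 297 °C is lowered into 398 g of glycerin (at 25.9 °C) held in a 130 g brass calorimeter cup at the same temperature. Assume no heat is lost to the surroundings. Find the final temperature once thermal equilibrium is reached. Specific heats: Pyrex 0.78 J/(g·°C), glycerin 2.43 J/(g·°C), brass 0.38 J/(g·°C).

T_f ≈ 93.7 °C

T_f = Σ m_i c_i T_i / Σ m_i c_i:
T_f = (339.3*297 + 967.14*25.9 + 49.4*25.9) / (339.3 + 967.14 + 49.4)
    = 127100 / 1355.8 ≈ 93.74 °C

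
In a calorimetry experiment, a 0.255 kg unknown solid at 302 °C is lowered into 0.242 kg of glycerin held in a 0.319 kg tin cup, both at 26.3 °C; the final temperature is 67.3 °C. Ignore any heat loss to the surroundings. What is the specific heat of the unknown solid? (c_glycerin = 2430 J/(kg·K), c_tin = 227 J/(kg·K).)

c ≈ 452 J/(kg·K)

Setting the total heat transfer to zero:
0.255·c·(67.3 − 302) + 0.242·2430·(67.3 − 26.3) + 0.319·227·(67.3 − 26.3) = 0
-59.85 c = -27079
c = -27079/-59.85 ≈ 452.5 J/(kg·K)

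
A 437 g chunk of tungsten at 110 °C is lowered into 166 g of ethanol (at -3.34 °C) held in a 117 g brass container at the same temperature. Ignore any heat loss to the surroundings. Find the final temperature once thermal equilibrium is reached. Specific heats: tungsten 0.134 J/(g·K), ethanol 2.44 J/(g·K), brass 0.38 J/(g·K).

Energy conservation, ΣQ = 0:
437*0.134*(T − 110) + 166*2.44*(T − (-3.34)) + 117*0.38*(T − (-3.34)) = 0
508.06 T = 4940.1
T = 4940.1/508.06 ≈ 9.72 °C

T_f ≈ 9.7 °C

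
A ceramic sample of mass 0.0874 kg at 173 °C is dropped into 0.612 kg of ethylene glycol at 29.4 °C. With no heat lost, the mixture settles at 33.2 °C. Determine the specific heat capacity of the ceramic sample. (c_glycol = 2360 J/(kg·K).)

c ≈ 449 J/(kg·K)

m_s c (T_s − T_f) = m_glycol c_glycol (T_f − T_0):
0.0874×c×(173 − 33.2) = 0.612×2360×(33.2 − 29.4)
12.22 c = 5488.4  ⇒  c ≈ 449.2 J/(kg·K)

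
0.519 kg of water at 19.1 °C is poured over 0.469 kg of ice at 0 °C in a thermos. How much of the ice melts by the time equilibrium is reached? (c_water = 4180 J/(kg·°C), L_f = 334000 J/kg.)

Heat available from the water dropping to 0 °C: 0.519·4180·19.1 = 41436 J.
To melt every bit of ice: 0.469·334000 = 156646 J.
41436 J < 156646 J, so only part of the ice melts and the system sits at 0 °C.
m_melt = 41436 / L_f = 0.1241 kg.

m_melted ≈ 0.124 kg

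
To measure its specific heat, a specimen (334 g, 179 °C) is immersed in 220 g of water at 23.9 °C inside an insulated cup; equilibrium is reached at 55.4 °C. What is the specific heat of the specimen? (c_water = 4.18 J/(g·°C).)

c ≈ 0.702 J/(g·°C)

Taking heat into each body as positive, Σ m c ΔT = 0:
334×c×(55.4 − 179) + 220×4.18×(55.4 − 23.9) = 0
-41282 c = -28967
c = -28967/-41282 ≈ 0.7017 J/(g·°C)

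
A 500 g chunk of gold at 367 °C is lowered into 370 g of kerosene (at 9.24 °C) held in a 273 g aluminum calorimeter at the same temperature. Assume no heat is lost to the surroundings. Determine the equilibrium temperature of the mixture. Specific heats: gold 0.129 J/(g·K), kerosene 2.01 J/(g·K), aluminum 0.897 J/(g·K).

T_f = Σ m_i c_i T_i / Σ m_i c_i:
T_f = (64.5·367 + 743.7·9.24 + 244.88·9.24) / (64.5 + 743.7 + 244.88)
    = 32806 / 1053.1 ≈ 31.15 °C

T_f ≈ 31.2 °C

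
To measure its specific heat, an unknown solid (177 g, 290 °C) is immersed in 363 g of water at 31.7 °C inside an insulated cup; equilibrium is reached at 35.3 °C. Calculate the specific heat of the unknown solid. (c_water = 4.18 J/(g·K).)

c ≈ 0.121 J/(g·K)

m_s c (T_s − T_f) = m_water c_water (T_f − T_0):
177×c×(290 − 35.3) = 363×4.18×(35.3 − 31.7)
45082 c = 5462.4  ⇒  c ≈ 0.1212 J/(g·K)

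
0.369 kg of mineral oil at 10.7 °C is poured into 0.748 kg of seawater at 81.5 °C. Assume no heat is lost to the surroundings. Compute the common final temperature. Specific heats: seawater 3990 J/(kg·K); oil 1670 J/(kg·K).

T_f ≈ 69.4 °C

With ΣQ=0 the equilibrium temperature is the m·c-weighted mean:
T_f = (2984.5·81.5 + 616.23·10.7) / (2984.5 + 616.23)
    = 249832 / 3600.8 ≈ 69.38 °C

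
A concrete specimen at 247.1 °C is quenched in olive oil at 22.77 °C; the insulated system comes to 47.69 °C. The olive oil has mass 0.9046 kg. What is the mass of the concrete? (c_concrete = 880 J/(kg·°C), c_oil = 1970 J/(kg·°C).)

m ≈ 0.253 kg

Heat lost by the concrete = heat gained by the oil:
m·880·(247.1 − 47.69) = 0.9046·1970·(47.69 − 22.77)
175481 m = 44409  ⇒  m ≈ 0.2531 kg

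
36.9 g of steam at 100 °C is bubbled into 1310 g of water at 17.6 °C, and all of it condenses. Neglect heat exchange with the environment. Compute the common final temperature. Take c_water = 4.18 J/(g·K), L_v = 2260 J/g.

Heat gained plus heat lost sum to zero:
steam→water at 100 °C releases m L_v = 36.9×2260 = 83394; condensate cools 100→T: 36.9×4.18×(T − 100) = 154.24(T − 100); water warms: 1310×4.18×(T − 17.6) = 5475.8(T − 17.6)
5630 T = 83394 + 15424 + 96374 = 195192
T ≈ 34.67 °C, under the boiling point, so the assumption holds.

T_f ≈ 34.7 °C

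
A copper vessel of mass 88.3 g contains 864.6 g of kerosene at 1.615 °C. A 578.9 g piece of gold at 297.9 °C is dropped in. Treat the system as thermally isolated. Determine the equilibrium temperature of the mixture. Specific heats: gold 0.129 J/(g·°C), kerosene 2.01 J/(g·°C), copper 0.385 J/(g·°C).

T_f ≈ 13.6 °C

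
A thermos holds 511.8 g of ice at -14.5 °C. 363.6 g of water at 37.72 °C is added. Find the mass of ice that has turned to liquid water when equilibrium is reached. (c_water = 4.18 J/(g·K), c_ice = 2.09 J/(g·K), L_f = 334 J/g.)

m_melted ≈ 125 g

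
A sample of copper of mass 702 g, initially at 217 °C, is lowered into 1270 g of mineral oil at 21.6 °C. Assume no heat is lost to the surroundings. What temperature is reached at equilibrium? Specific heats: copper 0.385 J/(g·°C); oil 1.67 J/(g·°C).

Set heat shed by the hot body equal to heat absorbed by the cold body:
702×0.385×(217 − T) = 1270×1.67×(T − 21.6)
270.27(217 − T) = 2120.9(T − 21.6)
2391.2 T = 104460  ⇒  T ≈ 43.69 °C

T_f ≈ 43.7 °C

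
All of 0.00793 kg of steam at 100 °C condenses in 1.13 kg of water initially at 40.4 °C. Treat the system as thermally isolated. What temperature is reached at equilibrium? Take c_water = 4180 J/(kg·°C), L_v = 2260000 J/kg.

T_f ≈ 44.6 °C

Setting the total heat transfer to zero:
condense steam: −0.00793·2260000 = −17922
  condensed water 100 °C→T: 33.15(T − 100)
  water warms: 1.13·4180·(T − 40.4) = 4723.4(T − 40.4)
4756.5 T = 17922 + 3314.7 + 190825 = 212062
T ≈ 44.58 °C, under the boiling point, so the assumption holds.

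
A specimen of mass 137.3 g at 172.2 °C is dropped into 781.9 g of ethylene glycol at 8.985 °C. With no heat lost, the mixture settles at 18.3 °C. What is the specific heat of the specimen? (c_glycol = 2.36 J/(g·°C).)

Energy conservation, ΣQ = 0:
137.3·c·(18.3 − 172.2) + 781.9·2.36·(18.3 − 8.985) = 0
-21130 c = -17189
c = -17189/-21130 ≈ 0.8135 J/(g·°C)

c ≈ 0.813 J/(g·°C)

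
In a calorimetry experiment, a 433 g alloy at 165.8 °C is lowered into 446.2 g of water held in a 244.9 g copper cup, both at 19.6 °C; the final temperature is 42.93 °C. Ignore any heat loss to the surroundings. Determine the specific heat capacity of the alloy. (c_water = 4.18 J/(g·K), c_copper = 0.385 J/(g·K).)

Energy conservation, ΣQ = 0:
433×c×(42.93 − 165.8) + 446.2×4.18×(42.93 − 19.6) + 244.9×0.385×(42.93 − 19.6) = 0
-53203 c = -45713
c = -45713/-53203 ≈ 0.8592 J/(g·K)

c ≈ 0.859 J/(g·K)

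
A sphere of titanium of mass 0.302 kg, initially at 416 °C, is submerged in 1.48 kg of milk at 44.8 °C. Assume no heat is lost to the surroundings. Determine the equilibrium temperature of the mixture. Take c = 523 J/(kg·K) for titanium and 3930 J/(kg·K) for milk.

Set heat shed by the hot body equal to heat absorbed by the cold body:
0.302×523×(416 − T) = 1.48×3930×(T − 44.8)
157.95(416 − T) = 5816.4(T − 44.8)
5974.3 T = 326280  ⇒  T ≈ 54.61 °C

T_f ≈ 54.6 °C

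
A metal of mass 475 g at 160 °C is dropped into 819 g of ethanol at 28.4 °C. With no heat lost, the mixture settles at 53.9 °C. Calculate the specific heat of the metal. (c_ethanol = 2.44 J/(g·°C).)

c ≈ 1.01 J/(g·°C)

Heat lost by the metal = heat gained by the ethanol:
475×c×(160 − 53.9) = 819×2.44×(53.9 − 28.4)
50398 c = 50958  ⇒  c ≈ 1.011 J/(g·°C)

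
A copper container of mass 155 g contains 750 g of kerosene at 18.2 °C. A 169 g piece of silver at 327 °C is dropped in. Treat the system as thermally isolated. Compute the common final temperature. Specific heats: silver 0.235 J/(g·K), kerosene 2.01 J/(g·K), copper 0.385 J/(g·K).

T_f ≈ 25.8 °C

With ΣQ=0 the equilibrium temperature is the m·c-weighted mean:
T_f = (39.71*327 + 1507.5*18.2 + 59.68*18.2) / (39.71 + 1507.5 + 59.68)
    = 41509 / 1606.9 ≈ 25.83 °C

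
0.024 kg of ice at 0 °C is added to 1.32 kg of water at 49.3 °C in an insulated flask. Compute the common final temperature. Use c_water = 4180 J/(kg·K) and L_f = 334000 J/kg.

T_f ≈ 47.0 °C

Net heat exchanged in the isolated system is zero:
melt ice: 0.024·334000 = 8016
  meltwater 0→T: 0.024·4180·T = 100.32 T
  water: 5517.6(T − 49.3)
5617.9 T = 272018 − 8016 = 264002
T ≈ 46.99 °C — above 0 °C, consistent with complete melting.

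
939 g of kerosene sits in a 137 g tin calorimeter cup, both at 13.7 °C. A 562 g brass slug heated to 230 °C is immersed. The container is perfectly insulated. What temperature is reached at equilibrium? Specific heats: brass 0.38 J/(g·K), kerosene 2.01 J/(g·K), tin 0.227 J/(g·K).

Energy conservation, ΣQ = 0:
562·0.38·(T − 230) + 939·2.01·(T − 13.7) + 137·0.227·(T − 13.7) = 0
213.56(T − 230) + 1887.4(T − 13.7) + 31.1(T − 13.7) = 0
(213.56 + 1887.4 + 31.1) T = 213.56·230 + 1887.4·13.7 + 31.1·13.7
T = 75402/2132 ≈ 35.37 °C

T_f ≈ 35.4 °C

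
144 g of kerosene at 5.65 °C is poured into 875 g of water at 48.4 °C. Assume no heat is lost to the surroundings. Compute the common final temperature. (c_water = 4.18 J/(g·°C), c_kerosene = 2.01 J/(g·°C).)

With ΣQ=0 the equilibrium temperature is the m·c-weighted mean:
T_f = (3657.5×48.4 + 289.44×5.65) / (3657.5 + 289.44)
    = 178658 / 3946.9 ≈ 45.27 °C

T_f ≈ 45.3 °C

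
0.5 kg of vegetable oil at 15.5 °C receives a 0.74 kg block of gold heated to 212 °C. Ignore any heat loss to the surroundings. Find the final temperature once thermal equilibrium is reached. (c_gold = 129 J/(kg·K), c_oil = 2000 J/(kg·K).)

T_f ≈ 32.6 °C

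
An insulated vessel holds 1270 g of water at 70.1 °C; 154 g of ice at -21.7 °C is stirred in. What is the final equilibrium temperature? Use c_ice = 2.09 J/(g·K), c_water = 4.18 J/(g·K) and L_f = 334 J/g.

Heat gained plus heat lost sum to zero:
warm ice to 0 °C: 154·2.09·(0 − (-21.7)) = 6984.4
  melt ice: 154·334 = 51436
  warm the meltwater: 643.72 T
  water: 5308.6(T − 70.1)
5952.3 T = 372133 − 58420 = 313712
T ≈ 52.70 °C — above 0 °C, consistent with complete melting.

T_f ≈ 52.7 °C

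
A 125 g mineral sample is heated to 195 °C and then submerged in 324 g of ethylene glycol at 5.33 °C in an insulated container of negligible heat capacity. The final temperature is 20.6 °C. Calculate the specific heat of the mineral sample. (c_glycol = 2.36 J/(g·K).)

Heat lost by the mineral sample = heat gained by the glycol:
125·c·(195 − 20.6) = 324·2.36·(20.6 − 5.33)
21800 c = 11676  ⇒  c ≈ 0.5356 J/(g·K)

c ≈ 0.536 J/(g·K)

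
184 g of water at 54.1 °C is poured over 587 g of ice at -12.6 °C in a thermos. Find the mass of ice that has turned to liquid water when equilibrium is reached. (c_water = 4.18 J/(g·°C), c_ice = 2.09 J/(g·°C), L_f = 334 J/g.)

m_melted ≈ 78.3 g

Water can give up m c ΔT = 184·4.18·54.1 = 41609 J before reaching 0 °C.
Of that, 587·2.09·12.6 = 15458 J goes to bring the ice to 0 °C, leaving 26151 J.
Fully melting the ice requires m_ice L_f = 587·334 = 196058 J.
26151 J < 196058 J, so only part of the ice melts and the system sits at 0 °C.
m_melt = 26151 / L_f = 78.3 g.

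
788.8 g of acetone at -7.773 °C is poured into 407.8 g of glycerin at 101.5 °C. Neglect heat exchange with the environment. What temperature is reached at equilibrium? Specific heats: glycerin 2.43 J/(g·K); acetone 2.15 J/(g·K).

T_f ≈ 32.5 °C

Heat gained plus heat lost sum to zero:
407.8×2.43×(T − 101.5) + 788.8×2.15×(T − (-7.773)) = 0
990.95(T − 101.5) + 1695.9(T − (-7.773)) = 0
2686.9 T = 87399
T ≈ 32.53 °C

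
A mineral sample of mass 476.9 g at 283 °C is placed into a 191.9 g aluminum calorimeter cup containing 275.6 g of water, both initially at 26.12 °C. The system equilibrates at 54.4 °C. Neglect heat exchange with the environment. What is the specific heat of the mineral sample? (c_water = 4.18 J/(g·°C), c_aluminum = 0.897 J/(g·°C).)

c ≈ 0.343 J/(g·°C)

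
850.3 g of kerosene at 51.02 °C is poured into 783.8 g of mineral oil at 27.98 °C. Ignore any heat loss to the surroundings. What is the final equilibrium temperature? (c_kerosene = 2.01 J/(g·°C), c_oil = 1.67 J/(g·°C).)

Setting the total heat transfer to zero:
850.3·2.01·(T − 51.02) + 783.8·1.67·(T − 27.98) = 0
1709.1(T − 51.02) + 1308.9(T − 27.98) = 0
3018 T = 123823
T = 123823/3018 ≈ 41.03 °C

T_f ≈ 41.0 °C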